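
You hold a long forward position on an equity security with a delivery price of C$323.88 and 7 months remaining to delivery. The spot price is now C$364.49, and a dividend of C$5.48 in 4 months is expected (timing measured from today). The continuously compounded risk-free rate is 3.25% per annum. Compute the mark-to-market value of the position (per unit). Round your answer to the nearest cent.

PV(remaining dividends) I = 5.48·e^(−0.0325·4/12) = 5.4210
Current forward F = (S − I)·e^(rT) = (364.49 − 5.4210)·e^(0.0325·7/12) = 359.0690 × 1.019139 = 365.9412
Value (long) = (F − K)·e^(−rT) = (365.9412 − 323.88) × 0.981220 = 41.2713
Value = C$41.27

C$41.27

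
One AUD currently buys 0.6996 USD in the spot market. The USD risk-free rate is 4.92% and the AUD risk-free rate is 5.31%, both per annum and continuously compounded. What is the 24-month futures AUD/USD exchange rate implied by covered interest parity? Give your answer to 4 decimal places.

0.6942

F = S·e^((r_USD − r_AUD)T) = 0.6996 · e^((0.0492 − 0.0531) × 24/12)
= 0.6996 · e^-0.007800 = 0.6996 × 0.992230
F = 0.6942 USD per AUD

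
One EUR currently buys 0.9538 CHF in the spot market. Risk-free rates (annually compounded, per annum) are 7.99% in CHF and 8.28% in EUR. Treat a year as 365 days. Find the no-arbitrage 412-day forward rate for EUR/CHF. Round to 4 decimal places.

By covered interest parity, F = S · (1+r_CHF)^T / (1+r_EUR)^T
= 0.9538 × 1.090642 / 1.093949 = 0.9538 × 0.996977
F = 0.9509 CHF per EUR

0.9509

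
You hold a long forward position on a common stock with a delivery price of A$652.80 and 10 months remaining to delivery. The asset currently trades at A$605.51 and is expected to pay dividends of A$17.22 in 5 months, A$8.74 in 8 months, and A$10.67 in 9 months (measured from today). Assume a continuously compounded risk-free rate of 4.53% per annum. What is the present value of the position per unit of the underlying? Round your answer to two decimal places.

-A$58.80

PV(remaining dividends) I = 17.22·e^(−0.0453·5/12) + 8.74·e^(−0.0453·8/12) + 10.67·e^(−0.0453·9/12) = 35.6916
Current forward F = (S − I)·e^(rT) = (605.51 − 35.6916)·e^(0.0453·10/12) = 569.8184 × 1.038472 = 591.7405
Value (long) = (F − K)·e^(−rT) = (591.7405 − 652.80) × 0.962954 = -58.7975
Value = -A$58.80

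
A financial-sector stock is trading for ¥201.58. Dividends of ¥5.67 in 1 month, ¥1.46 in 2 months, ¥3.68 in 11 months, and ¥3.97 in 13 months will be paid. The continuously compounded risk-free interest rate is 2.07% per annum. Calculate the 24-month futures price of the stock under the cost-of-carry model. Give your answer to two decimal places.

PV(dividends) I = 5.67·e^(−0.0207·1/12) + 1.46·e^(−0.0207·2/12) + 3.68·e^(−0.0207·11/12) + 3.97·e^(−0.0207·13/12)
I = 5.6602 + 1.4550 + 3.6108 + 3.8820 = 14.6080
F = (S − I)·e^(rT) = (201.58 − 14.6080) · e^(0.0207·24/12)
= 186.9720 · e^0.041400 = 186.9720 × 1.042269 = ¥194.88

¥194.88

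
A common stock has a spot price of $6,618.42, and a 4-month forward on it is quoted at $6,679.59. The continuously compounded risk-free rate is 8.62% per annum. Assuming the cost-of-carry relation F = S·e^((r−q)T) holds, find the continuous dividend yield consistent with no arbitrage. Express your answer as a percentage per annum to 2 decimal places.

5.86%

From F = S·e^((r−q)T): (r − q) = ln(F/S)/T
ln(6679.59/6618.42) = ln(1.009242) = 0.009200
(r − q) = 0.009200 / (4/12) = 0.027600
q = r − ln(F/S)/T = 0.0862 − 0.027600 = 0.058600
q = 5.86%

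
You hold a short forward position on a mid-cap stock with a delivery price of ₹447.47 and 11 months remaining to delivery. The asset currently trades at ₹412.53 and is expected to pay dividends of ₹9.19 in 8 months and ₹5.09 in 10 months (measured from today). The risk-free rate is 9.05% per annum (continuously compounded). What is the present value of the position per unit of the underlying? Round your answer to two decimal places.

₹12.69

PV(remaining dividends) I = 9.19·e^(−0.0905·8/12) + 5.09·e^(−0.0905·10/12) = 13.3722
Current forward F = (S − I)·e^(rT) = (412.53 − 13.3722)·e^(0.0905·11/12) = 399.1578 × 1.086497 = 433.6838
Value (long) = (F − K)·e^(−rT) = (433.6838 − 447.47) × 0.920389 = -12.6887
Short position value = −(long value) = ₹12.69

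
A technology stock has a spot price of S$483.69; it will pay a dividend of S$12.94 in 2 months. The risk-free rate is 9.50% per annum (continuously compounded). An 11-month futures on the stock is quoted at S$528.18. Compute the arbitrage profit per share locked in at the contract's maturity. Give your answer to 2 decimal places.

S$14.38 per share

PV(dividends) I = 12.94·e^(−0.0950·2/12) = 12.7367
Fair futures F* = (S − I)·e^(rT) = (483.69 − 12.7367)·e^0.087083 = 470.9533 × 1.090987 = 513.8039
Market S$528.18 > fair 513.8039: forward overpriced → cash-and-carry (borrow at r, buy the stock and collect the dividends, short the forward).
Profit at T = |F_mkt − F*| = |528.18 − 513.8039| = S$14.38 per share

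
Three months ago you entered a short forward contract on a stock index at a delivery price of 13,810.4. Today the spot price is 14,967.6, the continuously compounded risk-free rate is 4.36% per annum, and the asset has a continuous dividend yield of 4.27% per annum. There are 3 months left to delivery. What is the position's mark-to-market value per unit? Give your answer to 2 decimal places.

Current fair forward for the remaining 3 months: F = S·e^((r − q)·T), (r − q) = 0.0436 − 0.0427 = 0.0009
F = 14967.6 · e^(0.0009 × 3/12) = 14967.6 × 1.00022503 = 14970.9682
Value of long forward = (F − K)·e^(−rT) = (14970.9682 − 13810.4) · e^(−0.0436·3/12)
= 1160.5682 × 0.98915919 = 1147.99
Short position value = −(long value) = -1147.99

-1147.99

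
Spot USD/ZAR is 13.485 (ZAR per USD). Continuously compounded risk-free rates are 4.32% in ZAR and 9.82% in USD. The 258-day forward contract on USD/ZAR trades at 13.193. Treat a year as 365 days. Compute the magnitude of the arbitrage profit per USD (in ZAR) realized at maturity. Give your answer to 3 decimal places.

0.222 per USD (in ZAR)

Fair forward: F* = S·e^(carry·T), with carry = (r_ZAR − r_USD) = 0.0432 − 0.0982 = -0.0550
F* = 13.485 · e^(-0.0550 × 258/365) = 13.485 · e^-0.038877 = 13.485 × 0.961869 = 12.9708
Market 13.193 > fair 12.9708: forward overpriced → cash-and-carry (buy spot, short the forward).
At maturity, profit = |F_mkt − F*| = |13.193 − 12.9708| = 0.222 per USD (in ZAR)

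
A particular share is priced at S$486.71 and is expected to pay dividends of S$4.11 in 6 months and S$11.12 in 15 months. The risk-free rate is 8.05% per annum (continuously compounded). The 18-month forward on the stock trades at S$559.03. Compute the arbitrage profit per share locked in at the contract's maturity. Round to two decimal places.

PV(dividends) I = 4.11·e^(−0.0805·6/12) + 11.12·e^(−0.0805·15/12) = 14.0034
Fair forward F* = (S − I)·e^(rT) = (486.71 − 14.0034)·e^0.120750 = 472.7066 × 1.128343 = 533.3752
Market S$559.03 > fair 533.3752: forward overpriced → cash-and-carry (borrow at r, buy the stock and collect the dividends, short the forward).
Profit at T = |F_mkt − F*| = |559.03 − 533.3752| = S$25.65 per share

S$25.65 per share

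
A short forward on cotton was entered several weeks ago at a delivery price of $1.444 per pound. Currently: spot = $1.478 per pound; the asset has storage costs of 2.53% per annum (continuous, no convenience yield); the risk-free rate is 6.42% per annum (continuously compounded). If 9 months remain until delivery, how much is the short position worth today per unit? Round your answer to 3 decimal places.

Current fair forward for the remaining 9 months: F = S·e^((r + u)·T), (r + u) = 0.0642 + 0.0253 = 0.0895
F = 1.478 · e^(0.0895 × 9/12) = 1.478 × 1.069429 = 1.5806
Value of long forward = (F − K)·e^(−rT) = (1.5806 − 1.444) · e^(−0.0642·9/12)
= 0.1366 × 0.952991 = 0.130
Short position value = −(long value) = -$0.130

-$0.130 per pound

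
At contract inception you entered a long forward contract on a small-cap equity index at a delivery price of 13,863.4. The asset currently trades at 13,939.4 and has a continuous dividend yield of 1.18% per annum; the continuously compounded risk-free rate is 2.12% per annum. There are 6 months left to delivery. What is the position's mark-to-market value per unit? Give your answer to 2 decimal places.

Current fair forward for the remaining 6 months: F = S·e^((r − q)·T), (r − q) = 0.0212 − 0.0118 = 0.0094
F = 13939.4 · e^(0.0094 × 6/12) = 13939.4 × 1.00471106 = 14005.0693
Value of long forward = (F − K)·e^(−rT) = (14005.0693 − 13863.4) · e^(−0.0212·6/12)
= 141.6693 × 0.98945598 = 140.18

140.18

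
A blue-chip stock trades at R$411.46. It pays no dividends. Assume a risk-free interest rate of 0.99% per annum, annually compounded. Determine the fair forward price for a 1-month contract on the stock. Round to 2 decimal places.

R$411.80

F = S · (1+r)^T
= 411.46 × 1.000821
F = R$411.80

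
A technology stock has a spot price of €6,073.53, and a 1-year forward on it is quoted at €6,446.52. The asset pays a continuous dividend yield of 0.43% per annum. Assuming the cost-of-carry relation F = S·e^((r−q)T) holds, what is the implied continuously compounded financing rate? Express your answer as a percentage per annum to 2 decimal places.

From F = S·e^((r−q)T): (r − q) = ln(F/S)/T
ln(6446.52/6073.53) = ln(1.061412) = 0.059600
(r − q) = 0.059600 / (12/12) = 0.059600
r = ln(F/S)/T + q = 0.059600 + 0.0043 = 0.063900
r = 6.39%

6.39%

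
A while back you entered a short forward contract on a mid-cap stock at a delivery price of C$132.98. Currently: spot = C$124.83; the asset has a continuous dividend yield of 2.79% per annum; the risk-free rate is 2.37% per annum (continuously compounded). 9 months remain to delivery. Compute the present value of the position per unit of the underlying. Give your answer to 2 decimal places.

Current fair forward for the remaining 9 months: F = S·e^((r − q)·T), (r − q) = 0.0237 − 0.0279 = -0.0042
F = 124.83 · e^(-0.0042 × 9/12) = 124.83 × 0.996855 = 124.4374
Value of long forward = (F − K)·e^(−rT) = (124.4374 − 132.98) · e^(−0.0237·9/12)
= -8.5426 × 0.982382 = -8.39
Short position value = −(long value) = C$8.39

C$8.39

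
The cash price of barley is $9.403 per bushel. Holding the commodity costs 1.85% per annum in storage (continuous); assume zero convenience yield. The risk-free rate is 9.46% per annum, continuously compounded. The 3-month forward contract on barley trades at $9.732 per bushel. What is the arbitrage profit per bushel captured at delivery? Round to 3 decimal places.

Fair forward: F* = S·e^(carry·T), with carry = (r + u) = 0.0946 + 0.0185 = 0.1131
F* = 9.403 · e^(0.1131 × 3/12) = 9.403 · e^0.028275 = 9.403 × 1.028679 = $9.6727
Market $9.732 > fair $9.6727: forward overpriced → cash-and-carry (buy spot, short the forward).
At maturity, profit = |F_mkt − F*| = |9.732 − 9.6727| = $0.059 per bushel

$0.059 per bushel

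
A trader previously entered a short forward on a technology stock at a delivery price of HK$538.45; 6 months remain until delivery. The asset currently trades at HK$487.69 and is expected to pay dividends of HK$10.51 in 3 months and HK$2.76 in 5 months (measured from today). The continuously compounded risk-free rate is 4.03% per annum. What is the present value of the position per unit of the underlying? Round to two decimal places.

HK$53.14

PV(remaining dividends) I = 10.51·e^(−0.0403·3/12) + 2.76·e^(−0.0403·5/12) = 13.1187
Current forward F = (S − I)·e^(rT) = (487.69 − 13.1187)·e^(0.0403·6/12) = 474.5713 × 1.020354 = 484.2307
Value (long) = (F − K)·e^(−rT) = (484.2307 − 538.45) × 0.980052 = -53.1377
Short position value = −(long value) = HK$53.14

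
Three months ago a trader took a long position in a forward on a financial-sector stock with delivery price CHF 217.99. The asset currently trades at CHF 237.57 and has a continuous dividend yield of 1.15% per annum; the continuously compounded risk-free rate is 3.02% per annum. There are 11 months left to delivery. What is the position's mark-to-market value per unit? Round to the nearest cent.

Current fair forward for the remaining 11 months: F = S·e^((r − q)·T), (r − q) = 0.0302 − 0.0115 = 0.0187
F = 237.57 · e^(0.0187 × 11/12) = 237.57 × 1.017289 = 241.6773
Value of long forward = (F − K)·e^(−rT) = (241.6773 − 217.99) · e^(−0.0302·11/12)
= 23.6873 × 0.972696 = 23.04

CHF 23.04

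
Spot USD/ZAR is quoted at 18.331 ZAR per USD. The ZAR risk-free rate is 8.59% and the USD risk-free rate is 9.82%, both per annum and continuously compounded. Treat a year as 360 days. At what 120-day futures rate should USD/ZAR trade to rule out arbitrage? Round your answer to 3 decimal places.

F = S·e^((r_ZAR − r_USD)T) = 18.331 · e^((0.0859 − 0.0982) × 120/360)
= 18.331 · e^-0.004100 = 18.331 × 0.995908
F = 18.256 ZAR per USD

18.256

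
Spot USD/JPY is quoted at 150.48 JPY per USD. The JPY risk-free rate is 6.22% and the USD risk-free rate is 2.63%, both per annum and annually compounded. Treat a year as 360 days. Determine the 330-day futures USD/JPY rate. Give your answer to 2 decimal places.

By covered interest parity, F = S · (1+r_JPY)^T / (1+r_USD)^T
= 150.48 × 1.056872 / 1.024082 = 150.48 × 1.032019
F = 155.30 JPY per USD

155.30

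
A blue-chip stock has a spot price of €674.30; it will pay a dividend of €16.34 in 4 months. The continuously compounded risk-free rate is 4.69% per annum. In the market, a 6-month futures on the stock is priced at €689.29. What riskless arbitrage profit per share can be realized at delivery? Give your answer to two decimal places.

€15.46 per share

PV(dividends) I = 16.34·e^(−0.0469·4/12) = 16.0865
Fair futures F* = (S − I)·e^(rT) = (674.30 − 16.0865)·e^0.023450 = 658.2135 × 1.023727 = 673.8309
Market €689.29 > fair 673.8309: forward overpriced → cash-and-carry (borrow at r, buy the stock and collect the dividends, short the forward).
Profit at T = |F_mkt − F*| = |689.29 − 673.8309| = €15.46 per share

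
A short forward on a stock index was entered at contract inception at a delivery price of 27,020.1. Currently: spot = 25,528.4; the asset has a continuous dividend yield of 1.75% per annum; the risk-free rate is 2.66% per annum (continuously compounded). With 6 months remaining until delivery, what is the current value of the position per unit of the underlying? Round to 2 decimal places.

Current fair forward for the remaining 6 months: F = S·e^((r − q)·T), (r − q) = 0.0266 − 0.0175 = 0.0091
F = 25528.4 · e^(0.0091 × 6/12) = 25528.4 × 1.00456037 = 25644.8189
Value of long forward = (F − K)·e^(−rT) = (25644.8189 − 27020.1) · e^(−0.0266·6/12)
= -1375.2811 × 0.98678805 = -1357.11
Short position value = −(long value) = 1357.11

1357.11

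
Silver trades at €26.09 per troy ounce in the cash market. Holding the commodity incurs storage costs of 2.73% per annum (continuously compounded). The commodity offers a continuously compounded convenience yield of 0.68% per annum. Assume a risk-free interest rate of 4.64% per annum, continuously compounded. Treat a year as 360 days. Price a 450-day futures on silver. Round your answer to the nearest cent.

€28.37 per troy ounce

Net carry = r + u − y = 0.0464 + 0.0273 − 0.0068 = 0.0669
F = S·e^((r+u−y)T) = 26.09 · e^(0.0669 × 450/360) = 26.09 · e^0.083625
= 26.09 × 1.087221 = €28.37 per troy ounce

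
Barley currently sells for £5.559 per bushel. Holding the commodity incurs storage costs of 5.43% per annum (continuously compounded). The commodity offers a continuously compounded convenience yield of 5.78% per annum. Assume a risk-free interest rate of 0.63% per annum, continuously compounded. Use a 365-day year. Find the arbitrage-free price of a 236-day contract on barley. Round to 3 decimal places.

£5.569 per bushel

Net carry = r + u − y = 0.0063 + 0.0543 − 0.0578 = 0.0028
F = S·e^((r+u−y)T) = 5.559 · e^(0.0028 × 236/365) = 5.559 · e^0.001810
= 5.559 × 1.001812 = £5.569 per bushel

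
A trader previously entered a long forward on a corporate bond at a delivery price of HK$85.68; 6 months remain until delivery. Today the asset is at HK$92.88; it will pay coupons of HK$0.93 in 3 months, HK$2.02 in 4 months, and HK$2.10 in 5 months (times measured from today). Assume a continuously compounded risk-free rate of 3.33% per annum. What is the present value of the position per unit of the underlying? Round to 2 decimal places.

HK$3.62

PV(remaining coupons) I = 0.93·e^(−0.0333·3/12) + 2.02·e^(−0.0333·4/12) + 2.10·e^(−0.0333·5/12) = 4.9911
Current forward F = (S − I)·e^(rT) = (92.88 − 4.9911)·e^(0.0333·6/12) = 87.8889 × 1.016789 = 89.3645
Value (long) = (F − K)·e^(−rT) = (89.3645 − 85.68) × 0.983488 = 3.6237
Value = HK$3.62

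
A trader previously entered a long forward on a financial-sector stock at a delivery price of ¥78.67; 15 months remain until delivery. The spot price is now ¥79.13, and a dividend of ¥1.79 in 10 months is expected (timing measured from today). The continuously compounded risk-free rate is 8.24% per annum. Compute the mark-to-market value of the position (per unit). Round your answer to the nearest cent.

¥6.49

PV(remaining dividends) I = 1.79·e^(−0.0824·10/12) = 1.6712
Current forward F = (S − I)·e^(rT) = (79.13 − 1.6712)·e^(0.0824·15/12) = 77.4588 × 1.108491 = 85.8624
Value (long) = (F − K)·e^(−rT) = (85.8624 − 78.67) × 0.902127 = 6.4885
Value = ¥6.49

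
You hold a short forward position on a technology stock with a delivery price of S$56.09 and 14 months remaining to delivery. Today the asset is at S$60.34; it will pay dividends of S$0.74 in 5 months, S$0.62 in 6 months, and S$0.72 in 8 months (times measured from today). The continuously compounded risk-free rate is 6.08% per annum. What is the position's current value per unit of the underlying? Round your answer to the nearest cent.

PV(remaining dividends) I = 0.74·e^(−0.0608·5/12) + 0.62·e^(−0.0608·6/12) + 0.72·e^(−0.0608·8/12) = 2.0143
Current forward F = (S − I)·e^(rT) = (60.34 − 2.0143)·e^(0.0608·14/12) = 58.3257 × 1.073510 = 62.6132
Value (long) = (F − K)·e^(−rT) = (62.6132 − 56.09) × 0.931524 = 6.0765
Short position value = −(long value) = -S$6.08

-S$6.08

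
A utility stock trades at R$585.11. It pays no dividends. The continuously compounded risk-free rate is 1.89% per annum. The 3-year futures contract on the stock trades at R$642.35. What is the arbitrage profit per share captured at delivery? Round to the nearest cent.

Fair futures: F* = S·e^(carry·T), with carry = r = 0.0189
F* = 585.11 · e^(0.0189 × 3) = 585.11 · e^0.056700 = 585.11 × 1.058338 = R$619.2441
Market R$642.35 > fair R$619.2441: forward overpriced → cash-and-carry (buy spot, short the forward).
At maturity, profit = |F_mkt − F*| = |642.35 − 619.2441| = R$23.11 per share

R$23.11 per share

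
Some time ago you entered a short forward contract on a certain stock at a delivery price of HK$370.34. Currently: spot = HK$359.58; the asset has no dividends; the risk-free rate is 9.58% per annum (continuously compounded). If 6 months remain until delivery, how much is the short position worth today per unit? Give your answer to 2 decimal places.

Current fair forward for the remaining 6 months: F = S·e^(r·T), r = 0.0958
F = 359.58 · e^(0.0958 × 6/12) = 359.58 × 1.049066 = 377.2232
Value of long forward = (F − K)·e^(−rT) = (377.2232 − 370.34) · e^(−0.0958·6/12)
= 6.8832 × 0.953229 = 6.56
Short position value = −(long value) = -HK$6.56

-HK$6.56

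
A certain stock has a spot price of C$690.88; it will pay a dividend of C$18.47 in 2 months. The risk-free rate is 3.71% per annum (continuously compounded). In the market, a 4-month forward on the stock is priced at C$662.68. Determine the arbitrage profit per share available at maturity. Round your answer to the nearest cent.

C$18.21 per share

PV(dividends) I = 18.47·e^(−0.0371·2/12) = 18.3561
Fair forward F* = (S − I)·e^(rT) = (690.88 − 18.3561)·e^0.012367 = 672.5239 × 1.012444 = 680.8928
Market C$662.68 < fair 680.8928: forward underpriced → reverse cash-and-carry (short the stock, invest proceeds at r, pay the dividends, go long the forward).
Profit at T = |F_mkt − F*| = |662.68 − 680.8928| = C$18.21 per share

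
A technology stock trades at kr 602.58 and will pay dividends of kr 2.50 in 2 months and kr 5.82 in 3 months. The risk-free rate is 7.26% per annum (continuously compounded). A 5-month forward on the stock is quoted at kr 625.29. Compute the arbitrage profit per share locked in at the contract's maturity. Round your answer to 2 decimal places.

kr 12.64 per share

PV(dividends) I = 2.50·e^(−0.0726·2/12) + 5.82·e^(−0.0726·3/12) = 8.1853
Fair forward F* = (S − I)·e^(rT) = (602.58 − 8.1853)·e^0.030250 = 594.3947 × 1.030712 = 612.6498
Market kr 625.29 > fair 612.6498: forward overpriced → cash-and-carry (borrow at r, buy the stock and collect the dividends, short the forward).
Profit at T = |F_mkt − F*| = |625.29 − 612.6498| = kr 12.64 per share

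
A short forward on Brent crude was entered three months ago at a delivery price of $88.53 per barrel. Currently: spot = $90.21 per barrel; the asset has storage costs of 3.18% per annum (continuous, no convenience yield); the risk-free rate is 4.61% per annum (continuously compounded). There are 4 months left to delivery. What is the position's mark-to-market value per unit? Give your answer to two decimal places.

-$3.99 per barrel

Current fair forward for the remaining 4 months: F = S·e^((r + u)·T), (r + u) = 0.0461 + 0.0318 = 0.0779
F = 90.21 · e^(0.0779 × 4/12) = 90.21 × 1.026307 = 92.5832
Value of long forward = (F − K)·e^(−rT) = (92.5832 − 88.53) · e^(−0.0461·4/12)
= 4.0532 × 0.984751 = 3.99
Short position value = −(long value) = -$3.99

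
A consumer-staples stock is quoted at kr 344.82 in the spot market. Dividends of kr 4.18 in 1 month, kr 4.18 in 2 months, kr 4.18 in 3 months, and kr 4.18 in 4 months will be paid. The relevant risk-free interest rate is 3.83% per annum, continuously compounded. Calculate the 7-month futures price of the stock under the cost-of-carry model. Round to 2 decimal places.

PV(dividends) I = 4.18·e^(−0.0383·1/12) + 4.18·e^(−0.0383·2/12) + 4.18·e^(−0.0383·3/12) + 4.18·e^(−0.0383·4/12)
I = 4.1667 + 4.1534 + 4.1402 + 4.1270 = 16.5873
F = (S − I)·e^(rT) = (344.82 − 16.5873) · e^(0.0383·7/12)
= 328.2327 · e^0.022342 = 328.2327 × 1.022593 = kr 335.65

kr 335.65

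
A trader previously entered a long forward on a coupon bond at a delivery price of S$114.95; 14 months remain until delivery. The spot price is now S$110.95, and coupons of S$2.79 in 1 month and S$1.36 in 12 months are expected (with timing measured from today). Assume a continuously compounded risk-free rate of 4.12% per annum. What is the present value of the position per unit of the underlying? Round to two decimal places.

-S$2.69

PV(remaining coupons) I = 2.79·e^(−0.0412·1/12) + 1.36·e^(−0.0412·12/12) = 4.0855
Current forward F = (S − I)·e^(rT) = (110.95 − 4.0855)·e^(0.0412·14/12) = 106.8645 × 1.049241 = 112.1266
Value (long) = (F − K)·e^(−rT) = (112.1266 − 114.95) × 0.953070 = -2.6909
Value = -S$2.69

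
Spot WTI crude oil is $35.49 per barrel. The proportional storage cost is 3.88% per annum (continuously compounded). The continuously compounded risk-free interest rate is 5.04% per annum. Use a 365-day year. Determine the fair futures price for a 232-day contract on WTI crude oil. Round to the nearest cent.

Net carry = r + u − y = 0.0504 + 0.0388 − 0.0000 = 0.0892
F = S·e^((r+u−y)T) = 35.49 · e^(0.0892 × 232/365) = 35.49 · e^0.056697
= 35.49 × 1.058335 = $37.56 per barrel

$37.56 per barrel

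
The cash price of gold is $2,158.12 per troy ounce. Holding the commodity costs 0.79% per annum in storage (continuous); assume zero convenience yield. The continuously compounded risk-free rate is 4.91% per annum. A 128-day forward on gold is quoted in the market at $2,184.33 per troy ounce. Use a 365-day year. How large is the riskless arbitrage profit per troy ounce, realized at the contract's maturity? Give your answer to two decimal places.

$17.36 per troy ounce

Fair forward: F* = S·e^(carry·T), with carry = (r + u) = 0.0491 + 0.0079 = 0.0570
F* = 2158.12 · e^(0.0570 × 128/365) = 2158.12 · e^0.01998904 = 2158.12 × 1.02019016 = $2201.6928
Market $2184.33 < fair $2201.6928: forward underpriced → reverse cash-and-carry (short spot, go long the forward).
At maturity, profit = |F_mkt − F*| = |2184.33 − 2201.6928| = $17.36 per troy ounce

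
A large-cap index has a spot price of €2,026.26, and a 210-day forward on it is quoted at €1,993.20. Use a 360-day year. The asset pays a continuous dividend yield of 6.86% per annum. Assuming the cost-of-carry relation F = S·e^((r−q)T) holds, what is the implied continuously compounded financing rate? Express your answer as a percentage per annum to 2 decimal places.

From F = S·e^((r−q)T): (r − q) = ln(F/S)/T
ln(1993.20/2026.26) = ln(0.983684) = -0.016451
(r − q) = -0.016451 / (210/360) = -0.028202
r = ln(F/S)/T + q = -0.028202 + 0.0686 = 0.040398
r = 4.04%

4.04%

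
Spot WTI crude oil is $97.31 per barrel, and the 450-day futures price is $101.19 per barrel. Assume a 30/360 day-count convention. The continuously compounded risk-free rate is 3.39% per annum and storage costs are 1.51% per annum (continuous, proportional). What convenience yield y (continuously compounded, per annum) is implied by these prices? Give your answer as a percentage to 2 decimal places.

F = S·e^((r+u−y)T) ⇒ (r+u−y) = ln(F/S)/T
ln(101.19/97.31) = 0.039098; /T ⇒ 0.031278
y = r + u − ln(F/S)/T = 0.0339 + 0.0151 − 0.031278 = 0.017722
y = 1.77%

1.77%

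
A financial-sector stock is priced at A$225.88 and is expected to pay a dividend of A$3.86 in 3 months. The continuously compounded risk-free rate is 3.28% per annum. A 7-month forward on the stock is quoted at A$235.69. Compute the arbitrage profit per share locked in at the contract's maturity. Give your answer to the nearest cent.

A$9.35 per share

PV(dividends) I = 3.86·e^(−0.0328·3/12) = 3.8285
Fair forward F* = (S − I)·e^(rT) = (225.88 − 3.8285)·e^0.019133 = 222.0515 × 1.019317 = 226.3409
Market A$235.69 > fair 226.3409: forward overpriced → cash-and-carry (borrow at r, buy the stock and collect the dividends, short the forward).
Profit at T = |F_mkt − F*| = |235.69 − 226.3409| = A$9.35 per share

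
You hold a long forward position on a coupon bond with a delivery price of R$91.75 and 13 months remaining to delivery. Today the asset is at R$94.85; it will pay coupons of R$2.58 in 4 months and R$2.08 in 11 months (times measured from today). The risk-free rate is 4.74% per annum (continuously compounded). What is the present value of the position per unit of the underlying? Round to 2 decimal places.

PV(remaining coupons) I = 2.58·e^(−0.0474·4/12) + 2.08·e^(−0.0474·11/12) = 4.5311
Current forward F = (S − I)·e^(rT) = (94.85 − 4.5311)·e^(0.0474·13/12) = 90.3189 × 1.052691 = 95.0779
Value (long) = (F − K)·e^(−rT) = (95.0779 − 91.75) × 0.949946 = 3.1613
Value = R$3.16

R$3.16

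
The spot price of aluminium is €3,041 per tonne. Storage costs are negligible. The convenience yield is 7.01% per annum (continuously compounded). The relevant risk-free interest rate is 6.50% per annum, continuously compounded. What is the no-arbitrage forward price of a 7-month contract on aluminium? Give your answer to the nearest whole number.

Net carry = r + u − y = 0.0650 + 0.0000 − 0.0701 = -0.0051
F = S·e^((r+u−y)T) = 3041 · e^(-0.0051 × 7/12) = 3041 · e^-0.002975
= 3041 × 0.997029 = €3,032 per tonne

€3,032 per tonne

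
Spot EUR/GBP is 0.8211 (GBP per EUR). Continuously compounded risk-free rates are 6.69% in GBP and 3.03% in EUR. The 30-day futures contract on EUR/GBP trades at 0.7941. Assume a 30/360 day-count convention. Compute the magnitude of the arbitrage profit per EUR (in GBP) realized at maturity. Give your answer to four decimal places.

Fair futures: F* = S·e^(carry·T), with carry = (r_GBP − r_EUR) = 0.0669 − 0.0303 = 0.0366
F* = 0.8211 · e^(0.0366 × 30/360) = 0.8211 · e^0.003050 = 0.8211 × 1.003055 = 0.8236
Market 0.7941 < fair 0.8236: forward underpriced → reverse cash-and-carry (short spot, go long the forward).
At maturity, profit = |F_mkt − F*| = |0.7941 − 0.8236| = 0.0295 per EUR (in GBP)

0.0295 per EUR (in GBP)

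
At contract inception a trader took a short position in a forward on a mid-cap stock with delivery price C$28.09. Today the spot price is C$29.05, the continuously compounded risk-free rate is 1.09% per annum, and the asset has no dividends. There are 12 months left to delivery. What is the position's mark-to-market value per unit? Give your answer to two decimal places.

Current fair forward for the remaining 12 months: F = S·e^(r·T), r = 0.0109
F = 29.05 · e^(0.0109 × 12/12) = 29.05 × 1.010960 = 29.3684
Value of long forward = (F − K)·e^(−rT) = (29.3684 − 28.09) · e^(−0.0109·12/12)
= 1.2784 × 0.989159 = 1.26
Short position value = −(long value) = -C$1.26

-C$1.26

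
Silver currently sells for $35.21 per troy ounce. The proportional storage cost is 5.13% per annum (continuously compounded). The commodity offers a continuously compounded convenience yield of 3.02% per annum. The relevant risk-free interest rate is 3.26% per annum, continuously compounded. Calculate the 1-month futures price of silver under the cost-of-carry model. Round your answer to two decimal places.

Net carry = r + u − y = 0.0326 + 0.0513 − 0.0302 = 0.0537
F = S·e^((r+u−y)T) = 35.21 · e^(0.0537 × 1/12) = 35.21 · e^0.004475
= 35.21 × 1.004485 = $35.37 per troy ounce

$35.37 per troy ounce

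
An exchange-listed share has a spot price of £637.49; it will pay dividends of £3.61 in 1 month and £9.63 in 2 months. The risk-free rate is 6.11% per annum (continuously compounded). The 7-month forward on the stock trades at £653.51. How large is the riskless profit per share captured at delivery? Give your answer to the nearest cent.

£6.49 per share

PV(dividends) I = 3.61·e^(−0.0611·1/12) + 9.63·e^(−0.0611·2/12) = 13.1241
Fair forward F* = (S − I)·e^(rT) = (637.49 − 13.1241)·e^0.035642 = 624.3659 × 1.036285 = 647.0210
Market £653.51 > fair 647.0210: forward overpriced → cash-and-carry (borrow at r, buy the stock and collect the dividends, short the forward).
Profit at T = |F_mkt − F*| = |653.51 − 647.0210| = £6.49 per share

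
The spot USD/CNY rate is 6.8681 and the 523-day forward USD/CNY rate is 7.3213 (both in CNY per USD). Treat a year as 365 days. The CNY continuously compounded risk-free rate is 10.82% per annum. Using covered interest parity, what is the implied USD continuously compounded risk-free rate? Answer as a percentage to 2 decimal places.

6.36%

F = S·e^((r_CNY − r_USD)T) ⇒ r_USD = r_CNY − ln(F/S)/T
ln(7.3213/6.8681) = 0.063900; /(523/365) = 0.044596
r_USD = 0.1082 − 0.044596 = 0.063604
r_USD = 6.36%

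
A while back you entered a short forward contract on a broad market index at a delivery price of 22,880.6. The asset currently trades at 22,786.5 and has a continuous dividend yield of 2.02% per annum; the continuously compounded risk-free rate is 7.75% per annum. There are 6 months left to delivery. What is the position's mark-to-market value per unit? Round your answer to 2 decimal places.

Current fair forward for the remaining 6 months: F = S·e^((r − q)·T), (r − q) = 0.0775 − 0.0202 = 0.0573
F = 22786.5 · e^(0.0573 × 6/12) = 22786.5 × 1.02906436 = 23448.7750
Value of long forward = (F − K)·e^(−rT) = (23448.7750 − 22880.6) · e^(−0.0775·6/12)
= 568.1750 × 0.96199118 = 546.58
Short position value = −(long value) = -546.58

-546.58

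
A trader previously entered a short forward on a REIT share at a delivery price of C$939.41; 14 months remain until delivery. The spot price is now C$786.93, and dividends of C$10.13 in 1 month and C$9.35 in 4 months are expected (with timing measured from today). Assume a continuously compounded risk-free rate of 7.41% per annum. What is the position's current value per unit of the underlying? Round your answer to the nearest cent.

PV(remaining dividends) I = 10.13·e^(−0.0741·1/12) + 9.35·e^(−0.0741·4/12) = 19.1895
Current forward F = (S − I)·e^(rT) = (786.93 − 19.1895)·e^(0.0741·14/12) = 767.7405 × 1.090297 = 837.0652
Value (long) = (F − K)·e^(−rT) = (837.0652 − 939.41) × 0.917181 = -93.8687
Short position value = −(long value) = C$93.87

C$93.87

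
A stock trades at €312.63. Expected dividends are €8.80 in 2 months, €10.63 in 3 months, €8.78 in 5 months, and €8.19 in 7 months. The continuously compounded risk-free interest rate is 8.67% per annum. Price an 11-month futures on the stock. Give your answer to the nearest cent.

€300.24

PV(dividends) I = 8.80·e^(−0.0867·2/12) + 10.63·e^(−0.0867·3/12) + 8.78·e^(−0.0867·5/12) + 8.19·e^(−0.0867·7/12)
I = 8.6738 + 10.4021 + 8.4685 + 7.7861 = 35.3305
F = (S − I)·e^(rT) = (312.63 − 35.3305) · e^(0.0867·11/12)
= 277.2995 · e^0.079475 = 277.2995 × 1.082718 = €300.24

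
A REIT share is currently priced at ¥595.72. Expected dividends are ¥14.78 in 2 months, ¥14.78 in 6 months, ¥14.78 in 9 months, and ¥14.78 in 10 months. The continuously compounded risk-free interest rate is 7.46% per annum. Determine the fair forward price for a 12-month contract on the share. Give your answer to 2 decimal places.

¥580.77

PV(dividends) I = 14.78·e^(−0.0746·2/12) + 14.78·e^(−0.0746·6/12) + 14.78·e^(−0.0746·9/12) + 14.78·e^(−0.0746·10/12)
I = 14.5974 + 14.2389 + 13.9758 + 13.8892 = 56.7013
F = (S − I)·e^(rT) = (595.72 − 56.7013) · e^(0.0746·12/12)
= 539.0187 · e^0.074600 = 539.0187 × 1.077453 = ¥580.77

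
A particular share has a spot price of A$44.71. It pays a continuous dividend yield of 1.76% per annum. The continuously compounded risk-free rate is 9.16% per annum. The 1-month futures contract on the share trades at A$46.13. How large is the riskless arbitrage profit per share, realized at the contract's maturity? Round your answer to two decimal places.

A$1.14 per share

Fair futures: F* = S·e^(carry·T), with carry = (r − q) = 0.0916 − 0.0176 = 0.0740
F* = 44.71 · e^(0.0740 × 1/12) = 44.71 · e^0.006167 = 44.71 × 1.006186 = A$44.9866
Market A$46.13 > fair A$44.9866: forward overpriced → cash-and-carry (buy spot, short the forward).
At maturity, profit = |F_mkt − F*| = |46.13 − 44.9866| = A$1.14 per share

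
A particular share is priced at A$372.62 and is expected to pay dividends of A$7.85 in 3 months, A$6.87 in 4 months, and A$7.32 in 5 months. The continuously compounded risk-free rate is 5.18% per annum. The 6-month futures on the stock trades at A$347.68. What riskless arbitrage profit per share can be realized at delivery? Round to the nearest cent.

PV(dividends) I = 7.85·e^(−0.0518·3/12) + 6.87·e^(−0.0518·4/12) + 7.32·e^(−0.0518·5/12) = 21.6651
Fair futures F* = (S − I)·e^(rT) = (372.62 − 21.6651)·e^0.025900 = 350.9549 × 1.026238 = 360.1633
Market A$347.68 < fair 360.1633: forward underpriced → reverse cash-and-carry (short the stock, invest proceeds at r, pay the dividends, go long the forward).
Profit at T = |F_mkt − F*| = |347.68 − 360.1633| = A$12.48 per share

A$12.48 per share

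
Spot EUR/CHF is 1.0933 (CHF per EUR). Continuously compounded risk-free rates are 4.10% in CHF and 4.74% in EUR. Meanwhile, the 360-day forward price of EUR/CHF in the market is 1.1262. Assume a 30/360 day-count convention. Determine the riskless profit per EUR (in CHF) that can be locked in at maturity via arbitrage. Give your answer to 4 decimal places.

Fair forward: F* = S·e^(carry·T), with carry = (r_CHF − r_EUR) = 0.0410 − 0.0474 = -0.0064
F* = 1.0933 · e^(-0.0064 × 360/360) = 1.0933 · e^-0.006400 = 1.0933 × 0.993620 = 1.0863
Market 1.1262 > fair 1.0863: forward overpriced → cash-and-carry (buy spot, short the forward).
At maturity, profit = |F_mkt − F*| = |1.1262 − 1.0863| = 0.0399 per EUR (in CHF)

0.0399 per EUR (in CHF)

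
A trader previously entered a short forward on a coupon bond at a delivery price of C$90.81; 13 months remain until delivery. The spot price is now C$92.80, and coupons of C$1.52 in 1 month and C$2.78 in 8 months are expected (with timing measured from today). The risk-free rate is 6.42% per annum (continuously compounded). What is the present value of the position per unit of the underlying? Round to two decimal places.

-C$3.92

PV(remaining coupons) I = 1.52·e^(−0.0642·1/12) + 2.78·e^(−0.0642·8/12) = 4.1754
Current forward F = (S − I)·e^(rT) = (92.80 − 4.1754)·e^(0.0642·13/12) = 88.6246 × 1.072026 = 95.0079
Value (long) = (F − K)·e^(−rT) = (95.0079 − 90.81) × 0.932813 = 3.9159
Short position value = −(long value) = -C$3.92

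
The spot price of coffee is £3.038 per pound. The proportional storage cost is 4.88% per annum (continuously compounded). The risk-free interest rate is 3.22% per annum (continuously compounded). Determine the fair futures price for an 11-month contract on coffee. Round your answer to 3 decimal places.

£3.272 per pound

Net carry = r + u − y = 0.0322 + 0.0488 − 0.0000 = 0.0810
F = S·e^((r+u−y)T) = 3.038 · e^(0.0810 × 11/12) = 3.038 · e^0.074250
= 3.038 × 1.077076 = £3.272 per pound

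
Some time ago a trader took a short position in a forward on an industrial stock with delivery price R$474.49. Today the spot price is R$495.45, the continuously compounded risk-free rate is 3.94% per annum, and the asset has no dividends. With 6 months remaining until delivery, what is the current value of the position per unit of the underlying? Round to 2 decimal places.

Current fair forward for the remaining 6 months: F = S·e^(r·T), r = 0.0394
F = 495.45 · e^(0.0394 × 6/12) = 495.45 × 1.019895 = 505.3070
Value of long forward = (F − K)·e^(−rT) = (505.3070 − 474.49) · e^(−0.0394·6/12)
= 30.8170 × 0.980493 = 30.22
Short position value = −(long value) = -R$30.22

-R$30.22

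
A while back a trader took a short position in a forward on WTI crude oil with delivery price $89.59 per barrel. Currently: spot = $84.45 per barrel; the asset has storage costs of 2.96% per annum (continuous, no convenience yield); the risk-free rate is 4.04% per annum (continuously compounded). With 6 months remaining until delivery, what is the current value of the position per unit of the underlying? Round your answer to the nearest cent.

$2.09 per barrel

Current fair forward for the remaining 6 months: F = S·e^((r + u)·T), (r + u) = 0.0404 + 0.0296 = 0.0700
F = 84.45 · e^(0.0700 × 6/12) = 84.45 × 1.035620 = 87.4581
Value of long forward = (F − K)·e^(−rT) = (87.4581 − 89.59) · e^(−0.0404·6/12)
= -2.1319 × 0.980003 = -2.09
Short position value = −(long value) = $2.09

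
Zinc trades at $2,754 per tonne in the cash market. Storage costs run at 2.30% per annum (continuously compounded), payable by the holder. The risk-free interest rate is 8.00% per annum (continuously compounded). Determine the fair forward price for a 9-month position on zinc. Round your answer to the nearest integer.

Net carry = r + u − y = 0.0800 + 0.0230 − 0.0000 = 0.1030
F = S·e^((r+u−y)T) = 2754 · e^(0.1030 × 9/12) = 2754 · e^0.077250
= 2754 × 1.080312 = $2,975 per tonne

$2,975 per tonne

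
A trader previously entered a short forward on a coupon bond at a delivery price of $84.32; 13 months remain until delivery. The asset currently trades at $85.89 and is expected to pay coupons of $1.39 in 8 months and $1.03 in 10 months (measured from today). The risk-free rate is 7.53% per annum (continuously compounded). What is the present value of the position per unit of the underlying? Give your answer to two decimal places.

-$5.89

PV(remaining coupons) I = 1.39·e^(−0.0753·8/12) + 1.03·e^(−0.0753·10/12) = 2.2893
Current forward F = (S − I)·e^(rT) = (85.89 − 2.2893)·e^(0.0753·13/12) = 83.6007 × 1.084995 = 90.7063
Value (long) = (F − K)·e^(−rT) = (90.7063 − 84.32) × 0.921664 = 5.8860
Short position value = −(long value) = -$5.89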